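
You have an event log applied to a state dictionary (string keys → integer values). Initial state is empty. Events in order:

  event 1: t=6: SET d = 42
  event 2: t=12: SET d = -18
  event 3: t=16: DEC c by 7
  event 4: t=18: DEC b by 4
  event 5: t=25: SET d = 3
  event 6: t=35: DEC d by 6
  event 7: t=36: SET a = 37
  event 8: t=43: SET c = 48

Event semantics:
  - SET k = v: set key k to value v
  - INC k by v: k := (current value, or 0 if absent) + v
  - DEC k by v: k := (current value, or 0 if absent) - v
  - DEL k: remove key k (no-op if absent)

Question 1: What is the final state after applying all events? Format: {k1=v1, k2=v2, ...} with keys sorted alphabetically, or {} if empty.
  after event 1 (t=6: SET d = 42): {d=42}
  after event 2 (t=12: SET d = -18): {d=-18}
  after event 3 (t=16: DEC c by 7): {c=-7, d=-18}
  after event 4 (t=18: DEC b by 4): {b=-4, c=-7, d=-18}
  after event 5 (t=25: SET d = 3): {b=-4, c=-7, d=3}
  after event 6 (t=35: DEC d by 6): {b=-4, c=-7, d=-3}
  after event 7 (t=36: SET a = 37): {a=37, b=-4, c=-7, d=-3}
  after event 8 (t=43: SET c = 48): {a=37, b=-4, c=48, d=-3}

Answer: {a=37, b=-4, c=48, d=-3}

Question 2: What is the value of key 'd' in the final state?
Track key 'd' through all 8 events:
  event 1 (t=6: SET d = 42): d (absent) -> 42
  event 2 (t=12: SET d = -18): d 42 -> -18
  event 3 (t=16: DEC c by 7): d unchanged
  event 4 (t=18: DEC b by 4): d unchanged
  event 5 (t=25: SET d = 3): d -18 -> 3
  event 6 (t=35: DEC d by 6): d 3 -> -3
  event 7 (t=36: SET a = 37): d unchanged
  event 8 (t=43: SET c = 48): d unchanged
Final: d = -3

Answer: -3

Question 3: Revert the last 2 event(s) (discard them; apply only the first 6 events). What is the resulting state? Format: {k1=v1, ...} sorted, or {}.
Keep first 6 events (discard last 2):
  after event 1 (t=6: SET d = 42): {d=42}
  after event 2 (t=12: SET d = -18): {d=-18}
  after event 3 (t=16: DEC c by 7): {c=-7, d=-18}
  after event 4 (t=18: DEC b by 4): {b=-4, c=-7, d=-18}
  after event 5 (t=25: SET d = 3): {b=-4, c=-7, d=3}
  after event 6 (t=35: DEC d by 6): {b=-4, c=-7, d=-3}

Answer: {b=-4, c=-7, d=-3}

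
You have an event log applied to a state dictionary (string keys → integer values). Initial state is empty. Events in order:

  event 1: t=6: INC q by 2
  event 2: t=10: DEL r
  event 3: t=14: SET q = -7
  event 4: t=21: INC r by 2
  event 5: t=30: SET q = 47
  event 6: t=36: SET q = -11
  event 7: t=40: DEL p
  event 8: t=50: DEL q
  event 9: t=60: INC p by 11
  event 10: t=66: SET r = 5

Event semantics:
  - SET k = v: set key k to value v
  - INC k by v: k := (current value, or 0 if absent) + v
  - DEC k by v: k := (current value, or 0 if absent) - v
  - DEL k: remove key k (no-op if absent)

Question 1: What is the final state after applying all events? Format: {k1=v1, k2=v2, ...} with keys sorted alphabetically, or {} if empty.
Answer: {p=11, r=5}

Derivation:
  after event 1 (t=6: INC q by 2): {q=2}
  after event 2 (t=10: DEL r): {q=2}
  after event 3 (t=14: SET q = -7): {q=-7}
  after event 4 (t=21: INC r by 2): {q=-7, r=2}
  after event 5 (t=30: SET q = 47): {q=47, r=2}
  after event 6 (t=36: SET q = -11): {q=-11, r=2}
  after event 7 (t=40: DEL p): {q=-11, r=2}
  after event 8 (t=50: DEL q): {r=2}
  after event 9 (t=60: INC p by 11): {p=11, r=2}
  after event 10 (t=66: SET r = 5): {p=11, r=5}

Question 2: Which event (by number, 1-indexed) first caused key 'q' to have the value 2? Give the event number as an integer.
Looking for first event where q becomes 2:
  event 1: q (absent) -> 2  <-- first match

Answer: 1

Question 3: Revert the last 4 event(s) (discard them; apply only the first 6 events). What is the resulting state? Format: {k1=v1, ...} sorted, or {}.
Answer: {q=-11, r=2}

Derivation:
Keep first 6 events (discard last 4):
  after event 1 (t=6: INC q by 2): {q=2}
  after event 2 (t=10: DEL r): {q=2}
  after event 3 (t=14: SET q = -7): {q=-7}
  after event 4 (t=21: INC r by 2): {q=-7, r=2}
  after event 5 (t=30: SET q = 47): {q=47, r=2}
  after event 6 (t=36: SET q = -11): {q=-11, r=2}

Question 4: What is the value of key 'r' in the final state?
Track key 'r' through all 10 events:
  event 1 (t=6: INC q by 2): r unchanged
  event 2 (t=10: DEL r): r (absent) -> (absent)
  event 3 (t=14: SET q = -7): r unchanged
  event 4 (t=21: INC r by 2): r (absent) -> 2
  event 5 (t=30: SET q = 47): r unchanged
  event 6 (t=36: SET q = -11): r unchanged
  event 7 (t=40: DEL p): r unchanged
  event 8 (t=50: DEL q): r unchanged
  event 9 (t=60: INC p by 11): r unchanged
  event 10 (t=66: SET r = 5): r 2 -> 5
Final: r = 5

Answer: 5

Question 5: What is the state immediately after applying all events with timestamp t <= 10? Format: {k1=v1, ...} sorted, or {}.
Apply events with t <= 10 (2 events):
  after event 1 (t=6: INC q by 2): {q=2}
  after event 2 (t=10: DEL r): {q=2}

Answer: {q=2}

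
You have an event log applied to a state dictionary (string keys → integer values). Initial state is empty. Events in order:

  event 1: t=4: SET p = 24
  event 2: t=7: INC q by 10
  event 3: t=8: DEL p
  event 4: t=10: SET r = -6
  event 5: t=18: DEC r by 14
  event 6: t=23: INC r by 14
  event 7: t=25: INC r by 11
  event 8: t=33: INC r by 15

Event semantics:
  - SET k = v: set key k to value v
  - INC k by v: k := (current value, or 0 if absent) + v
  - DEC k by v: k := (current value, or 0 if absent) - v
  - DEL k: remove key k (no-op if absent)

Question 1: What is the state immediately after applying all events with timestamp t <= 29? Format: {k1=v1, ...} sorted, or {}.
Answer: {q=10, r=5}

Derivation:
Apply events with t <= 29 (7 events):
  after event 1 (t=4: SET p = 24): {p=24}
  after event 2 (t=7: INC q by 10): {p=24, q=10}
  after event 3 (t=8: DEL p): {q=10}
  after event 4 (t=10: SET r = -6): {q=10, r=-6}
  after event 5 (t=18: DEC r by 14): {q=10, r=-20}
  after event 6 (t=23: INC r by 14): {q=10, r=-6}
  after event 7 (t=25: INC r by 11): {q=10, r=5}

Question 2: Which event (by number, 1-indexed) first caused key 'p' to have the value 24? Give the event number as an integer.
Looking for first event where p becomes 24:
  event 1: p (absent) -> 24  <-- first match

Answer: 1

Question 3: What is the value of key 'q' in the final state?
Track key 'q' through all 8 events:
  event 1 (t=4: SET p = 24): q unchanged
  event 2 (t=7: INC q by 10): q (absent) -> 10
  event 3 (t=8: DEL p): q unchanged
  event 4 (t=10: SET r = -6): q unchanged
  event 5 (t=18: DEC r by 14): q unchanged
  event 6 (t=23: INC r by 14): q unchanged
  event 7 (t=25: INC r by 11): q unchanged
  event 8 (t=33: INC r by 15): q unchanged
Final: q = 10

Answer: 10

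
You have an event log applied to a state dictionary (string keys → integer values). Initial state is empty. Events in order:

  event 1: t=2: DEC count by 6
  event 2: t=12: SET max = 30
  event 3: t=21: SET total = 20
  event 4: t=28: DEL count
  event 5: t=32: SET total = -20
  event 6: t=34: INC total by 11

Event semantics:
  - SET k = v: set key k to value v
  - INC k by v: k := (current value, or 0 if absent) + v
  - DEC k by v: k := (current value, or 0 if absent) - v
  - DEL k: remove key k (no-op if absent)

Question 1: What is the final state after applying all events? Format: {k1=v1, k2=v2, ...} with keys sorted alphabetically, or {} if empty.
Answer: {max=30, total=-9}

Derivation:
  after event 1 (t=2: DEC count by 6): {count=-6}
  after event 2 (t=12: SET max = 30): {count=-6, max=30}
  after event 3 (t=21: SET total = 20): {count=-6, max=30, total=20}
  after event 4 (t=28: DEL count): {max=30, total=20}
  after event 5 (t=32: SET total = -20): {max=30, total=-20}
  after event 6 (t=34: INC total by 11): {max=30, total=-9}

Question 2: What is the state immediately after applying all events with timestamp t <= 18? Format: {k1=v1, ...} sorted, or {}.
Answer: {count=-6, max=30}

Derivation:
Apply events with t <= 18 (2 events):
  after event 1 (t=2: DEC count by 6): {count=-6}
  after event 2 (t=12: SET max = 30): {count=-6, max=30}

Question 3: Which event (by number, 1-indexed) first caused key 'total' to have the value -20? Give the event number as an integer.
Answer: 5

Derivation:
Looking for first event where total becomes -20:
  event 3: total = 20
  event 4: total = 20
  event 5: total 20 -> -20  <-- first match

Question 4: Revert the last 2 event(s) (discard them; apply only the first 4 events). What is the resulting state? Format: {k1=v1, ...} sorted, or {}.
Answer: {max=30, total=20}

Derivation:
Keep first 4 events (discard last 2):
  after event 1 (t=2: DEC count by 6): {count=-6}
  after event 2 (t=12: SET max = 30): {count=-6, max=30}
  after event 3 (t=21: SET total = 20): {count=-6, max=30, total=20}
  after event 4 (t=28: DEL count): {max=30, total=20}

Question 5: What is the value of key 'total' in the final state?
Track key 'total' through all 6 events:
  event 1 (t=2: DEC count by 6): total unchanged
  event 2 (t=12: SET max = 30): total unchanged
  event 3 (t=21: SET total = 20): total (absent) -> 20
  event 4 (t=28: DEL count): total unchanged
  event 5 (t=32: SET total = -20): total 20 -> -20
  event 6 (t=34: INC total by 11): total -20 -> -9
Final: total = -9

Answer: -9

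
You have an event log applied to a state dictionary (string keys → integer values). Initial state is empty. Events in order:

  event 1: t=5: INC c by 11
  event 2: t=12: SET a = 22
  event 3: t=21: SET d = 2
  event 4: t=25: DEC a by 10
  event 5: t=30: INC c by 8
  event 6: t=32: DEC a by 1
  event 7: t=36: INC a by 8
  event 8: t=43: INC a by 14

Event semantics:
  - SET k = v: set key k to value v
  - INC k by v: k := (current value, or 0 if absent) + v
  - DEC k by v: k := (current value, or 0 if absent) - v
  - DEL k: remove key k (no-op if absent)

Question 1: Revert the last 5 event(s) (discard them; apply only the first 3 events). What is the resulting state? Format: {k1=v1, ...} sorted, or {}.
Keep first 3 events (discard last 5):
  after event 1 (t=5: INC c by 11): {c=11}
  after event 2 (t=12: SET a = 22): {a=22, c=11}
  after event 3 (t=21: SET d = 2): {a=22, c=11, d=2}

Answer: {a=22, c=11, d=2}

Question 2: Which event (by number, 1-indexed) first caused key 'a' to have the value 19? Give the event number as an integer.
Answer: 7

Derivation:
Looking for first event where a becomes 19:
  event 2: a = 22
  event 3: a = 22
  event 4: a = 12
  event 5: a = 12
  event 6: a = 11
  event 7: a 11 -> 19  <-- first match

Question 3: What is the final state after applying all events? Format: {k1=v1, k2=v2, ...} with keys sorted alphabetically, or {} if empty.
Answer: {a=33, c=19, d=2}

Derivation:
  after event 1 (t=5: INC c by 11): {c=11}
  after event 2 (t=12: SET a = 22): {a=22, c=11}
  after event 3 (t=21: SET d = 2): {a=22, c=11, d=2}
  after event 4 (t=25: DEC a by 10): {a=12, c=11, d=2}
  after event 5 (t=30: INC c by 8): {a=12, c=19, d=2}
  after event 6 (t=32: DEC a by 1): {a=11, c=19, d=2}
  after event 7 (t=36: INC a by 8): {a=19, c=19, d=2}
  after event 8 (t=43: INC a by 14): {a=33, c=19, d=2}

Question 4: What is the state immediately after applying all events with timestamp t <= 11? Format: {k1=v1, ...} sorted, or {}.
Apply events with t <= 11 (1 events):
  after event 1 (t=5: INC c by 11): {c=11}

Answer: {c=11}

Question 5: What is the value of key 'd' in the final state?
Answer: 2

Derivation:
Track key 'd' through all 8 events:
  event 1 (t=5: INC c by 11): d unchanged
  event 2 (t=12: SET a = 22): d unchanged
  event 3 (t=21: SET d = 2): d (absent) -> 2
  event 4 (t=25: DEC a by 10): d unchanged
  event 5 (t=30: INC c by 8): d unchanged
  event 6 (t=32: DEC a by 1): d unchanged
  event 7 (t=36: INC a by 8): d unchanged
  event 8 (t=43: INC a by 14): d unchanged
Final: d = 2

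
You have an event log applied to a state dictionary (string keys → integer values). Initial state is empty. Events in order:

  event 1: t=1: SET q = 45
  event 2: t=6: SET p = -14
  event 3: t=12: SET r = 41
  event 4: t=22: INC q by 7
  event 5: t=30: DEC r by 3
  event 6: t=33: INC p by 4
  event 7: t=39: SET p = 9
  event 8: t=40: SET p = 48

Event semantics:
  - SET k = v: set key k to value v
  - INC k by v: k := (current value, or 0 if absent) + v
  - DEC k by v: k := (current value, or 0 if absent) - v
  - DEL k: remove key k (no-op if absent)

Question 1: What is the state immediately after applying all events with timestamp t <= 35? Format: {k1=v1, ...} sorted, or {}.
Answer: {p=-10, q=52, r=38}

Derivation:
Apply events with t <= 35 (6 events):
  after event 1 (t=1: SET q = 45): {q=45}
  after event 2 (t=6: SET p = -14): {p=-14, q=45}
  after event 3 (t=12: SET r = 41): {p=-14, q=45, r=41}
  after event 4 (t=22: INC q by 7): {p=-14, q=52, r=41}
  after event 5 (t=30: DEC r by 3): {p=-14, q=52, r=38}
  after event 6 (t=33: INC p by 4): {p=-10, q=52, r=38}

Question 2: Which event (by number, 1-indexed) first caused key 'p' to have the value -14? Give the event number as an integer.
Answer: 2

Derivation:
Looking for first event where p becomes -14:
  event 2: p (absent) -> -14  <-- first match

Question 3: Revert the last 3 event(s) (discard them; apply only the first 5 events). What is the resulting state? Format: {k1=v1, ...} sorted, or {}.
Keep first 5 events (discard last 3):
  after event 1 (t=1: SET q = 45): {q=45}
  after event 2 (t=6: SET p = -14): {p=-14, q=45}
  after event 3 (t=12: SET r = 41): {p=-14, q=45, r=41}
  after event 4 (t=22: INC q by 7): {p=-14, q=52, r=41}
  after event 5 (t=30: DEC r by 3): {p=-14, q=52, r=38}

Answer: {p=-14, q=52, r=38}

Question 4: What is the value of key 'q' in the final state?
Answer: 52

Derivation:
Track key 'q' through all 8 events:
  event 1 (t=1: SET q = 45): q (absent) -> 45
  event 2 (t=6: SET p = -14): q unchanged
  event 3 (t=12: SET r = 41): q unchanged
  event 4 (t=22: INC q by 7): q 45 -> 52
  event 5 (t=30: DEC r by 3): q unchanged
  event 6 (t=33: INC p by 4): q unchanged
  event 7 (t=39: SET p = 9): q unchanged
  event 8 (t=40: SET p = 48): q unchanged
Final: q = 52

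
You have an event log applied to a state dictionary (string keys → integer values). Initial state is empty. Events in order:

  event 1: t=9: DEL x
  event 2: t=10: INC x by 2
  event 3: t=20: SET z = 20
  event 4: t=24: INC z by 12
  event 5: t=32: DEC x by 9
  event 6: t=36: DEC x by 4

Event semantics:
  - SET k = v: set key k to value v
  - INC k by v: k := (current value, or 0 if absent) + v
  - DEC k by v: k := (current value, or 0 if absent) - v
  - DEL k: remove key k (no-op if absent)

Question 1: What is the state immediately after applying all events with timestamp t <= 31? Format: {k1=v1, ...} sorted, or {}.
Answer: {x=2, z=32}

Derivation:
Apply events with t <= 31 (4 events):
  after event 1 (t=9: DEL x): {}
  after event 2 (t=10: INC x by 2): {x=2}
  after event 3 (t=20: SET z = 20): {x=2, z=20}
  after event 4 (t=24: INC z by 12): {x=2, z=32}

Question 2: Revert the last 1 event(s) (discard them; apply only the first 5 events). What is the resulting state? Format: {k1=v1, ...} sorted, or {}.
Keep first 5 events (discard last 1):
  after event 1 (t=9: DEL x): {}
  after event 2 (t=10: INC x by 2): {x=2}
  after event 3 (t=20: SET z = 20): {x=2, z=20}
  after event 4 (t=24: INC z by 12): {x=2, z=32}
  after event 5 (t=32: DEC x by 9): {x=-7, z=32}

Answer: {x=-7, z=32}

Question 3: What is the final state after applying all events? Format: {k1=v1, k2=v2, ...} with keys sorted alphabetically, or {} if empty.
Answer: {x=-11, z=32}

Derivation:
  after event 1 (t=9: DEL x): {}
  after event 2 (t=10: INC x by 2): {x=2}
  after event 3 (t=20: SET z = 20): {x=2, z=20}
  after event 4 (t=24: INC z by 12): {x=2, z=32}
  after event 5 (t=32: DEC x by 9): {x=-7, z=32}
  after event 6 (t=36: DEC x by 4): {x=-11, z=32}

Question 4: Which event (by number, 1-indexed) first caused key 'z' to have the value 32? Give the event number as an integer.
Looking for first event where z becomes 32:
  event 3: z = 20
  event 4: z 20 -> 32  <-- first match

Answer: 4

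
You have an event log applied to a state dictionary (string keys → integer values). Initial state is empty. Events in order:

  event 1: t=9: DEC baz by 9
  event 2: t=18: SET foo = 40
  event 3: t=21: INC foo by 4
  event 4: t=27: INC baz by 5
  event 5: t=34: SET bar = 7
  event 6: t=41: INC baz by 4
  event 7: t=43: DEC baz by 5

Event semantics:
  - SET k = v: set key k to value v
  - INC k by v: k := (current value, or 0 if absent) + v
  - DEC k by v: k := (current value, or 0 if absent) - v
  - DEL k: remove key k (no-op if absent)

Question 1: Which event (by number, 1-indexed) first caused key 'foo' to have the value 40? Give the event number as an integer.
Answer: 2

Derivation:
Looking for first event where foo becomes 40:
  event 2: foo (absent) -> 40  <-- first match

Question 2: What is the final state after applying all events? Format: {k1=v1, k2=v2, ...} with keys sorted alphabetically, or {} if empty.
  after event 1 (t=9: DEC baz by 9): {baz=-9}
  after event 2 (t=18: SET foo = 40): {baz=-9, foo=40}
  after event 3 (t=21: INC foo by 4): {baz=-9, foo=44}
  after event 4 (t=27: INC baz by 5): {baz=-4, foo=44}
  after event 5 (t=34: SET bar = 7): {bar=7, baz=-4, foo=44}
  after event 6 (t=41: INC baz by 4): {bar=7, baz=0, foo=44}
  after event 7 (t=43: DEC baz by 5): {bar=7, baz=-5, foo=44}

Answer: {bar=7, baz=-5, foo=44}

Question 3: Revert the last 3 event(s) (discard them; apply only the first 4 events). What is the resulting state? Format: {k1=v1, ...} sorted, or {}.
Answer: {baz=-4, foo=44}

Derivation:
Keep first 4 events (discard last 3):
  after event 1 (t=9: DEC baz by 9): {baz=-9}
  after event 2 (t=18: SET foo = 40): {baz=-9, foo=40}
  after event 3 (t=21: INC foo by 4): {baz=-9, foo=44}
  after event 4 (t=27: INC baz by 5): {baz=-4, foo=44}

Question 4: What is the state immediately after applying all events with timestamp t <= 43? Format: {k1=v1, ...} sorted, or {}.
Apply events with t <= 43 (7 events):
  after event 1 (t=9: DEC baz by 9): {baz=-9}
  after event 2 (t=18: SET foo = 40): {baz=-9, foo=40}
  after event 3 (t=21: INC foo by 4): {baz=-9, foo=44}
  after event 4 (t=27: INC baz by 5): {baz=-4, foo=44}
  after event 5 (t=34: SET bar = 7): {bar=7, baz=-4, foo=44}
  after event 6 (t=41: INC baz by 4): {bar=7, baz=0, foo=44}
  after event 7 (t=43: DEC baz by 5): {bar=7, baz=-5, foo=44}

Answer: {bar=7, baz=-5, foo=44}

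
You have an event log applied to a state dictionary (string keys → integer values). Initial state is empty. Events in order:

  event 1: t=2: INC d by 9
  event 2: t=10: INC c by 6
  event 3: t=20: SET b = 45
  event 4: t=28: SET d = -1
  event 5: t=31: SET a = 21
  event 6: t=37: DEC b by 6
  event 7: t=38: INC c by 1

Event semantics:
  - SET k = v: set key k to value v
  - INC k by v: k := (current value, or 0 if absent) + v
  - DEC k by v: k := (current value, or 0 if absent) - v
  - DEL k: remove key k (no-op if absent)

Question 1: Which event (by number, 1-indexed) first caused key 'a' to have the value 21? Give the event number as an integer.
Looking for first event where a becomes 21:
  event 5: a (absent) -> 21  <-- first match

Answer: 5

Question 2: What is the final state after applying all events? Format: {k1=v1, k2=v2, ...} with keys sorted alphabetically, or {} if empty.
Answer: {a=21, b=39, c=7, d=-1}

Derivation:
  after event 1 (t=2: INC d by 9): {d=9}
  after event 2 (t=10: INC c by 6): {c=6, d=9}
  after event 3 (t=20: SET b = 45): {b=45, c=6, d=9}
  after event 4 (t=28: SET d = -1): {b=45, c=6, d=-1}
  after event 5 (t=31: SET a = 21): {a=21, b=45, c=6, d=-1}
  after event 6 (t=37: DEC b by 6): {a=21, b=39, c=6, d=-1}
  after event 7 (t=38: INC c by 1): {a=21, b=39, c=7, d=-1}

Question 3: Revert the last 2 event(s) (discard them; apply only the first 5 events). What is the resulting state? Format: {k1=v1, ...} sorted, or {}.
Keep first 5 events (discard last 2):
  after event 1 (t=2: INC d by 9): {d=9}
  after event 2 (t=10: INC c by 6): {c=6, d=9}
  after event 3 (t=20: SET b = 45): {b=45, c=6, d=9}
  after event 4 (t=28: SET d = -1): {b=45, c=6, d=-1}
  after event 5 (t=31: SET a = 21): {a=21, b=45, c=6, d=-1}

Answer: {a=21, b=45, c=6, d=-1}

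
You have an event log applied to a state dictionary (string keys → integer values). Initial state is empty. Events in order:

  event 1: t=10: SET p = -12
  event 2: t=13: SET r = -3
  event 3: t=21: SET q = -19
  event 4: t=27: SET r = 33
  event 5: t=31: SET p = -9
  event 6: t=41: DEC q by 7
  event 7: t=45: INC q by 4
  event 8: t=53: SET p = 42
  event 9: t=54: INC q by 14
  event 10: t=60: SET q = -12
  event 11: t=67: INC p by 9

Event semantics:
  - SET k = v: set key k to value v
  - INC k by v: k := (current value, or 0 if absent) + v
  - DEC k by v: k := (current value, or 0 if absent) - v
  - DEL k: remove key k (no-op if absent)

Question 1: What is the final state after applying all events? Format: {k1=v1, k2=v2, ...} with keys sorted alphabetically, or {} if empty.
  after event 1 (t=10: SET p = -12): {p=-12}
  after event 2 (t=13: SET r = -3): {p=-12, r=-3}
  after event 3 (t=21: SET q = -19): {p=-12, q=-19, r=-3}
  after event 4 (t=27: SET r = 33): {p=-12, q=-19, r=33}
  after event 5 (t=31: SET p = -9): {p=-9, q=-19, r=33}
  after event 6 (t=41: DEC q by 7): {p=-9, q=-26, r=33}
  after event 7 (t=45: INC q by 4): {p=-9, q=-22, r=33}
  after event 8 (t=53: SET p = 42): {p=42, q=-22, r=33}
  after event 9 (t=54: INC q by 14): {p=42, q=-8, r=33}
  after event 10 (t=60: SET q = -12): {p=42, q=-12, r=33}
  after event 11 (t=67: INC p by 9): {p=51, q=-12, r=33}

Answer: {p=51, q=-12, r=33}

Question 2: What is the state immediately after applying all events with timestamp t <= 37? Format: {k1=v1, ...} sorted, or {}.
Answer: {p=-9, q=-19, r=33}

Derivation:
Apply events with t <= 37 (5 events):
  after event 1 (t=10: SET p = -12): {p=-12}
  after event 2 (t=13: SET r = -3): {p=-12, r=-3}
  after event 3 (t=21: SET q = -19): {p=-12, q=-19, r=-3}
  after event 4 (t=27: SET r = 33): {p=-12, q=-19, r=33}
  after event 5 (t=31: SET p = -9): {p=-9, q=-19, r=33}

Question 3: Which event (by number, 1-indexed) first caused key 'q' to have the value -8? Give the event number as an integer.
Looking for first event where q becomes -8:
  event 3: q = -19
  event 4: q = -19
  event 5: q = -19
  event 6: q = -26
  event 7: q = -22
  event 8: q = -22
  event 9: q -22 -> -8  <-- first match

Answer: 9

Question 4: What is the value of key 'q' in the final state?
Track key 'q' through all 11 events:
  event 1 (t=10: SET p = -12): q unchanged
  event 2 (t=13: SET r = -3): q unchanged
  event 3 (t=21: SET q = -19): q (absent) -> -19
  event 4 (t=27: SET r = 33): q unchanged
  event 5 (t=31: SET p = -9): q unchanged
  event 6 (t=41: DEC q by 7): q -19 -> -26
  event 7 (t=45: INC q by 4): q -26 -> -22
  event 8 (t=53: SET p = 42): q unchanged
  event 9 (t=54: INC q by 14): q -22 -> -8
  event 10 (t=60: SET q = -12): q -8 -> -12
  event 11 (t=67: INC p by 9): q unchanged
Final: q = -12

Answer: -12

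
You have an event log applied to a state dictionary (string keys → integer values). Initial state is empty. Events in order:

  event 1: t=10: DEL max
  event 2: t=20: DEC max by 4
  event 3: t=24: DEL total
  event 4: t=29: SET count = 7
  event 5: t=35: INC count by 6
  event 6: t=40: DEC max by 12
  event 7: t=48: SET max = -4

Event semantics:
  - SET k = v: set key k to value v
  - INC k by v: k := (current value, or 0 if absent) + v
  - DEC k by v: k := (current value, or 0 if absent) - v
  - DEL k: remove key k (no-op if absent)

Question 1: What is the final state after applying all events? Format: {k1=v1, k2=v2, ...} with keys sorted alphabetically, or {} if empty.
Answer: {count=13, max=-4}

Derivation:
  after event 1 (t=10: DEL max): {}
  after event 2 (t=20: DEC max by 4): {max=-4}
  after event 3 (t=24: DEL total): {max=-4}
  after event 4 (t=29: SET count = 7): {count=7, max=-4}
  after event 5 (t=35: INC count by 6): {count=13, max=-4}
  after event 6 (t=40: DEC max by 12): {count=13, max=-16}
  after event 7 (t=48: SET max = -4): {count=13, max=-4}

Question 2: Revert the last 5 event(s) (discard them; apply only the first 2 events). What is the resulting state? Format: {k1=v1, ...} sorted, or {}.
Keep first 2 events (discard last 5):
  after event 1 (t=10: DEL max): {}
  after event 2 (t=20: DEC max by 4): {max=-4}

Answer: {max=-4}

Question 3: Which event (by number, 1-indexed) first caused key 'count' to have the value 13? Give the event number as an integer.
Answer: 5

Derivation:
Looking for first event where count becomes 13:
  event 4: count = 7
  event 5: count 7 -> 13  <-- first match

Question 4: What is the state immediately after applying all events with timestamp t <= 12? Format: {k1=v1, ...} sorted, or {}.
Answer: {}

Derivation:
Apply events with t <= 12 (1 events):
  after event 1 (t=10: DEL max): {}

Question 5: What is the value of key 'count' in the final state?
Answer: 13

Derivation:
Track key 'count' through all 7 events:
  event 1 (t=10: DEL max): count unchanged
  event 2 (t=20: DEC max by 4): count unchanged
  event 3 (t=24: DEL total): count unchanged
  event 4 (t=29: SET count = 7): count (absent) -> 7
  event 5 (t=35: INC count by 6): count 7 -> 13
  event 6 (t=40: DEC max by 12): count unchanged
  event 7 (t=48: SET max = -4): count unchanged
Final: count = 13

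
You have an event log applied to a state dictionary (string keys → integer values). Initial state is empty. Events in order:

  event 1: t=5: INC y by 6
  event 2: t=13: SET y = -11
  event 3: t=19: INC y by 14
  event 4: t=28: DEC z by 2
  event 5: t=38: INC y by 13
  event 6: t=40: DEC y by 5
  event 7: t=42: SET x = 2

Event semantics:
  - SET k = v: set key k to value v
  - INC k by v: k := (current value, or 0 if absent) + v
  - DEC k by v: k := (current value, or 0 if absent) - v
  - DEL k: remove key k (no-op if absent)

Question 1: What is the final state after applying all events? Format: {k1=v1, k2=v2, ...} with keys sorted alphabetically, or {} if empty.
Answer: {x=2, y=11, z=-2}

Derivation:
  after event 1 (t=5: INC y by 6): {y=6}
  after event 2 (t=13: SET y = -11): {y=-11}
  after event 3 (t=19: INC y by 14): {y=3}
  after event 4 (t=28: DEC z by 2): {y=3, z=-2}
  after event 5 (t=38: INC y by 13): {y=16, z=-2}
  after event 6 (t=40: DEC y by 5): {y=11, z=-2}
  after event 7 (t=42: SET x = 2): {x=2, y=11, z=-2}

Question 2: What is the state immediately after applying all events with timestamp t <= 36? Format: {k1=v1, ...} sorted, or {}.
Answer: {y=3, z=-2}

Derivation:
Apply events with t <= 36 (4 events):
  after event 1 (t=5: INC y by 6): {y=6}
  after event 2 (t=13: SET y = -11): {y=-11}
  after event 3 (t=19: INC y by 14): {y=3}
  after event 4 (t=28: DEC z by 2): {y=3, z=-2}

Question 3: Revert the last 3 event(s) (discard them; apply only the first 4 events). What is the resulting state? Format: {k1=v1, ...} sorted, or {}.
Keep first 4 events (discard last 3):
  after event 1 (t=5: INC y by 6): {y=6}
  after event 2 (t=13: SET y = -11): {y=-11}
  after event 3 (t=19: INC y by 14): {y=3}
  after event 4 (t=28: DEC z by 2): {y=3, z=-2}

Answer: {y=3, z=-2}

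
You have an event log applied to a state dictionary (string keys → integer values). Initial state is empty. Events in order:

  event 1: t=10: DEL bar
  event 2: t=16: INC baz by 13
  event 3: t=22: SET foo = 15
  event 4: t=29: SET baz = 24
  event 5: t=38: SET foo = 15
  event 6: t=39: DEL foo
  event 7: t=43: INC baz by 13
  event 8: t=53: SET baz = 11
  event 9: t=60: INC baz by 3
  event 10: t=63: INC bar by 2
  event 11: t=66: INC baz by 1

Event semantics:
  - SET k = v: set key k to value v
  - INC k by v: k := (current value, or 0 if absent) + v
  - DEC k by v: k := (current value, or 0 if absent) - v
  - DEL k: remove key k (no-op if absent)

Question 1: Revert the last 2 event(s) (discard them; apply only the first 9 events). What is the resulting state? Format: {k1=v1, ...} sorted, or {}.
Answer: {baz=14}

Derivation:
Keep first 9 events (discard last 2):
  after event 1 (t=10: DEL bar): {}
  after event 2 (t=16: INC baz by 13): {baz=13}
  after event 3 (t=22: SET foo = 15): {baz=13, foo=15}
  after event 4 (t=29: SET baz = 24): {baz=24, foo=15}
  after event 5 (t=38: SET foo = 15): {baz=24, foo=15}
  after event 6 (t=39: DEL foo): {baz=24}
  after event 7 (t=43: INC baz by 13): {baz=37}
  after event 8 (t=53: SET baz = 11): {baz=11}
  after event 9 (t=60: INC baz by 3): {baz=14}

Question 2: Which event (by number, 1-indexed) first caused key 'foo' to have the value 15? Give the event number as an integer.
Answer: 3

Derivation:
Looking for first event where foo becomes 15:
  event 3: foo (absent) -> 15  <-- first match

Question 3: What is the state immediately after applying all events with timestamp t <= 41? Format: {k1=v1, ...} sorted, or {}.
Answer: {baz=24}

Derivation:
Apply events with t <= 41 (6 events):
  after event 1 (t=10: DEL bar): {}
  after event 2 (t=16: INC baz by 13): {baz=13}
  after event 3 (t=22: SET foo = 15): {baz=13, foo=15}
  after event 4 (t=29: SET baz = 24): {baz=24, foo=15}
  after event 5 (t=38: SET foo = 15): {baz=24, foo=15}
  after event 6 (t=39: DEL foo): {baz=24}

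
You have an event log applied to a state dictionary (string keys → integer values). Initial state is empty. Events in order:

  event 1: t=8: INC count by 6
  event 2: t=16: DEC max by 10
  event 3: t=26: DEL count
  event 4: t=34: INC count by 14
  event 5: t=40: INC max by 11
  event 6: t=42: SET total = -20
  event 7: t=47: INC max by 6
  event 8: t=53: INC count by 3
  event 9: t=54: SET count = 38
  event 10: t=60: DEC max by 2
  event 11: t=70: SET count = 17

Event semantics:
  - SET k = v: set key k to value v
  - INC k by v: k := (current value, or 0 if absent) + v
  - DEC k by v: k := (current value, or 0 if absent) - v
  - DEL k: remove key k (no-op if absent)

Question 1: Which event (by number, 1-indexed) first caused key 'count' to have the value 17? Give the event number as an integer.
Looking for first event where count becomes 17:
  event 1: count = 6
  event 2: count = 6
  event 3: count = (absent)
  event 4: count = 14
  event 5: count = 14
  event 6: count = 14
  event 7: count = 14
  event 8: count 14 -> 17  <-- first match

Answer: 8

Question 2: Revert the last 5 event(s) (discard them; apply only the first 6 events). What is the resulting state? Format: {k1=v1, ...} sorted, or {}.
Keep first 6 events (discard last 5):
  after event 1 (t=8: INC count by 6): {count=6}
  after event 2 (t=16: DEC max by 10): {count=6, max=-10}
  after event 3 (t=26: DEL count): {max=-10}
  after event 4 (t=34: INC count by 14): {count=14, max=-10}
  after event 5 (t=40: INC max by 11): {count=14, max=1}
  after event 6 (t=42: SET total = -20): {count=14, max=1, total=-20}

Answer: {count=14, max=1, total=-20}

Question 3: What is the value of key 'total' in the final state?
Track key 'total' through all 11 events:
  event 1 (t=8: INC count by 6): total unchanged
  event 2 (t=16: DEC max by 10): total unchanged
  event 3 (t=26: DEL count): total unchanged
  event 4 (t=34: INC count by 14): total unchanged
  event 5 (t=40: INC max by 11): total unchanged
  event 6 (t=42: SET total = -20): total (absent) -> -20
  event 7 (t=47: INC max by 6): total unchanged
  event 8 (t=53: INC count by 3): total unchanged
  event 9 (t=54: SET count = 38): total unchanged
  event 10 (t=60: DEC max by 2): total unchanged
  event 11 (t=70: SET count = 17): total unchanged
Final: total = -20

Answer: -20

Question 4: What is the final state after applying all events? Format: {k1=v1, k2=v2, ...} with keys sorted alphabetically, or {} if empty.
  after event 1 (t=8: INC count by 6): {count=6}
  after event 2 (t=16: DEC max by 10): {count=6, max=-10}
  after event 3 (t=26: DEL count): {max=-10}
  after event 4 (t=34: INC count by 14): {count=14, max=-10}
  after event 5 (t=40: INC max by 11): {count=14, max=1}
  after event 6 (t=42: SET total = -20): {count=14, max=1, total=-20}
  after event 7 (t=47: INC max by 6): {count=14, max=7, total=-20}
  after event 8 (t=53: INC count by 3): {count=17, max=7, total=-20}
  after event 9 (t=54: SET count = 38): {count=38, max=7, total=-20}
  after event 10 (t=60: DEC max by 2): {count=38, max=5, total=-20}
  after event 11 (t=70: SET count = 17): {count=17, max=5, total=-20}

Answer: {count=17, max=5, total=-20}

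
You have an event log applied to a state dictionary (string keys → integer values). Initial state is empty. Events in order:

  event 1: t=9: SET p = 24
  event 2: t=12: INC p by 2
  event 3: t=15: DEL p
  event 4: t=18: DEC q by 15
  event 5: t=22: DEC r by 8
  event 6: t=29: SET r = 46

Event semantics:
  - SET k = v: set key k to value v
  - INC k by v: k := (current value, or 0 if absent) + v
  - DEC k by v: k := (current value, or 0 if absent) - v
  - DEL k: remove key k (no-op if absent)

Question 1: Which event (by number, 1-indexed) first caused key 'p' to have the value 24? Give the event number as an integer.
Looking for first event where p becomes 24:
  event 1: p (absent) -> 24  <-- first match

Answer: 1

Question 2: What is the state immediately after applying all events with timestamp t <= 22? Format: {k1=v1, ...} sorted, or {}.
Apply events with t <= 22 (5 events):
  after event 1 (t=9: SET p = 24): {p=24}
  after event 2 (t=12: INC p by 2): {p=26}
  after event 3 (t=15: DEL p): {}
  after event 4 (t=18: DEC q by 15): {q=-15}
  after event 5 (t=22: DEC r by 8): {q=-15, r=-8}

Answer: {q=-15, r=-8}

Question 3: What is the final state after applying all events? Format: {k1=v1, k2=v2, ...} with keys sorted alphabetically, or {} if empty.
  after event 1 (t=9: SET p = 24): {p=24}
  after event 2 (t=12: INC p by 2): {p=26}
  after event 3 (t=15: DEL p): {}
  after event 4 (t=18: DEC q by 15): {q=-15}
  after event 5 (t=22: DEC r by 8): {q=-15, r=-8}
  after event 6 (t=29: SET r = 46): {q=-15, r=46}

Answer: {q=-15, r=46}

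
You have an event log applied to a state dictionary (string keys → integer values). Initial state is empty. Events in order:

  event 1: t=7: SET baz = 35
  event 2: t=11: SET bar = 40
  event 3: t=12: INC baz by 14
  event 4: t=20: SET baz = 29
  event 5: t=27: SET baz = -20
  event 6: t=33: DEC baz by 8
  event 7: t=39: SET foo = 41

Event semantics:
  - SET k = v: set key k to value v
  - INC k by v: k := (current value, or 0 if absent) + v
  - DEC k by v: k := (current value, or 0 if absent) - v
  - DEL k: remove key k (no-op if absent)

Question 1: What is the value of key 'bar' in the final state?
Track key 'bar' through all 7 events:
  event 1 (t=7: SET baz = 35): bar unchanged
  event 2 (t=11: SET bar = 40): bar (absent) -> 40
  event 3 (t=12: INC baz by 14): bar unchanged
  event 4 (t=20: SET baz = 29): bar unchanged
  event 5 (t=27: SET baz = -20): bar unchanged
  event 6 (t=33: DEC baz by 8): bar unchanged
  event 7 (t=39: SET foo = 41): bar unchanged
Final: bar = 40

Answer: 40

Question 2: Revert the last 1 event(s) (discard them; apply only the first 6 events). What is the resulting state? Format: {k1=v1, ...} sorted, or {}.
Answer: {bar=40, baz=-28}

Derivation:
Keep first 6 events (discard last 1):
  after event 1 (t=7: SET baz = 35): {baz=35}
  after event 2 (t=11: SET bar = 40): {bar=40, baz=35}
  after event 3 (t=12: INC baz by 14): {bar=40, baz=49}
  after event 4 (t=20: SET baz = 29): {bar=40, baz=29}
  after event 5 (t=27: SET baz = -20): {bar=40, baz=-20}
  after event 6 (t=33: DEC baz by 8): {bar=40, baz=-28}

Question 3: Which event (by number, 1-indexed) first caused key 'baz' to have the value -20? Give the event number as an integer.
Looking for first event where baz becomes -20:
  event 1: baz = 35
  event 2: baz = 35
  event 3: baz = 49
  event 4: baz = 29
  event 5: baz 29 -> -20  <-- first match

Answer: 5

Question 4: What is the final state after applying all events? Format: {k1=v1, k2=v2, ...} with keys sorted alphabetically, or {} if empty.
Answer: {bar=40, baz=-28, foo=41}

Derivation:
  after event 1 (t=7: SET baz = 35): {baz=35}
  after event 2 (t=11: SET bar = 40): {bar=40, baz=35}
  after event 3 (t=12: INC baz by 14): {bar=40, baz=49}
  after event 4 (t=20: SET baz = 29): {bar=40, baz=29}
  after event 5 (t=27: SET baz = -20): {bar=40, baz=-20}
  after event 6 (t=33: DEC baz by 8): {bar=40, baz=-28}
  after event 7 (t=39: SET foo = 41): {bar=40, baz=-28, foo=41}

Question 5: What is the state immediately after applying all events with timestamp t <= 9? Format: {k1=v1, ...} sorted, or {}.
Apply events with t <= 9 (1 events):
  after event 1 (t=7: SET baz = 35): {baz=35}

Answer: {baz=35}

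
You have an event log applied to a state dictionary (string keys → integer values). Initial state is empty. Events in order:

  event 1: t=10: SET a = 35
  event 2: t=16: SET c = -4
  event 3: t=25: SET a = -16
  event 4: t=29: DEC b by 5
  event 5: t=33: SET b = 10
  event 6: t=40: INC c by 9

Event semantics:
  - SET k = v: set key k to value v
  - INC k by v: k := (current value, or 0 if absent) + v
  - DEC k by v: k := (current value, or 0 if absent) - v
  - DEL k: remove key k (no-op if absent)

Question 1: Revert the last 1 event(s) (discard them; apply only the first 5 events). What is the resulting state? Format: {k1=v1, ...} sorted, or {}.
Answer: {a=-16, b=10, c=-4}

Derivation:
Keep first 5 events (discard last 1):
  after event 1 (t=10: SET a = 35): {a=35}
  after event 2 (t=16: SET c = -4): {a=35, c=-4}
  after event 3 (t=25: SET a = -16): {a=-16, c=-4}
  after event 4 (t=29: DEC b by 5): {a=-16, b=-5, c=-4}
  after event 5 (t=33: SET b = 10): {a=-16, b=10, c=-4}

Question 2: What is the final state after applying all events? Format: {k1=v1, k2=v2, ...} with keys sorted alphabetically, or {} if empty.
  after event 1 (t=10: SET a = 35): {a=35}
  after event 2 (t=16: SET c = -4): {a=35, c=-4}
  after event 3 (t=25: SET a = -16): {a=-16, c=-4}
  after event 4 (t=29: DEC b by 5): {a=-16, b=-5, c=-4}
  after event 5 (t=33: SET b = 10): {a=-16, b=10, c=-4}
  after event 6 (t=40: INC c by 9): {a=-16, b=10, c=5}

Answer: {a=-16, b=10, c=5}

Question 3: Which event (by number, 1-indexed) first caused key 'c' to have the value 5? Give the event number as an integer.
Answer: 6

Derivation:
Looking for first event where c becomes 5:
  event 2: c = -4
  event 3: c = -4
  event 4: c = -4
  event 5: c = -4
  event 6: c -4 -> 5  <-- first match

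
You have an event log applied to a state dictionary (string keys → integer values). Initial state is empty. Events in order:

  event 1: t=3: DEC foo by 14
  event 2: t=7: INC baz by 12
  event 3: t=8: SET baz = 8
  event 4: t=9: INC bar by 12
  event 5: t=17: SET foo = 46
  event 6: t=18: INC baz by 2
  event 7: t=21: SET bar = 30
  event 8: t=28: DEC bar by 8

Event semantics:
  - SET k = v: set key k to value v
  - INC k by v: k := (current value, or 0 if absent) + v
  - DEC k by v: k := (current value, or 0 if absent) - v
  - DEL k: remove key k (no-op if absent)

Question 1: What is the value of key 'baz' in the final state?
Track key 'baz' through all 8 events:
  event 1 (t=3: DEC foo by 14): baz unchanged
  event 2 (t=7: INC baz by 12): baz (absent) -> 12
  event 3 (t=8: SET baz = 8): baz 12 -> 8
  event 4 (t=9: INC bar by 12): baz unchanged
  event 5 (t=17: SET foo = 46): baz unchanged
  event 6 (t=18: INC baz by 2): baz 8 -> 10
  event 7 (t=21: SET bar = 30): baz unchanged
  event 8 (t=28: DEC bar by 8): baz unchanged
Final: baz = 10

Answer: 10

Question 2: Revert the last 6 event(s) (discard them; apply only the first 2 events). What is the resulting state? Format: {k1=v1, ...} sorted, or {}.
Answer: {baz=12, foo=-14}

Derivation:
Keep first 2 events (discard last 6):
  after event 1 (t=3: DEC foo by 14): {foo=-14}
  after event 2 (t=7: INC baz by 12): {baz=12, foo=-14}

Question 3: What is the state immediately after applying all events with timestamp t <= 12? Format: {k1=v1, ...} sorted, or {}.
Answer: {bar=12, baz=8, foo=-14}

Derivation:
Apply events with t <= 12 (4 events):
  after event 1 (t=3: DEC foo by 14): {foo=-14}
  after event 2 (t=7: INC baz by 12): {baz=12, foo=-14}
  after event 3 (t=8: SET baz = 8): {baz=8, foo=-14}
  after event 4 (t=9: INC bar by 12): {bar=12, baz=8, foo=-14}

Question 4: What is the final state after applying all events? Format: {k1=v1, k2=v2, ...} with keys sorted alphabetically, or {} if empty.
Answer: {bar=22, baz=10, foo=46}

Derivation:
  after event 1 (t=3: DEC foo by 14): {foo=-14}
  after event 2 (t=7: INC baz by 12): {baz=12, foo=-14}
  after event 3 (t=8: SET baz = 8): {baz=8, foo=-14}
  after event 4 (t=9: INC bar by 12): {bar=12, baz=8, foo=-14}
  after event 5 (t=17: SET foo = 46): {bar=12, baz=8, foo=46}
  after event 6 (t=18: INC baz by 2): {bar=12, baz=10, foo=46}
  after event 7 (t=21: SET bar = 30): {bar=30, baz=10, foo=46}
  after event 8 (t=28: DEC bar by 8): {bar=22, baz=10, foo=46}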